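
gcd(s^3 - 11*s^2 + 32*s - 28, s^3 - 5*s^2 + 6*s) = s - 2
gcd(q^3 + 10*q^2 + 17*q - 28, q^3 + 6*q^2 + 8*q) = q + 4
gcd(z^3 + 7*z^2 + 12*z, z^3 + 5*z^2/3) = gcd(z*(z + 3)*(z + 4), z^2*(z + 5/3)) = z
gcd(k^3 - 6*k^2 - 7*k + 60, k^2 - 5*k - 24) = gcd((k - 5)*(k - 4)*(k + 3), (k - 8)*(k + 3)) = k + 3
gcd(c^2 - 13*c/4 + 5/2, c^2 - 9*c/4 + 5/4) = c - 5/4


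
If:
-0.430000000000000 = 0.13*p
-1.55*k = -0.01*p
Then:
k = -0.02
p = -3.31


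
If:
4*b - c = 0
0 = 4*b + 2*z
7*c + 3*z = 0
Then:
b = 0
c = 0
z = 0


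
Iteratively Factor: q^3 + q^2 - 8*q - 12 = (q - 3)*(q^2 + 4*q + 4) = (q - 3)*(q + 2)*(q + 2)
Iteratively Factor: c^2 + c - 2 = (c + 2)*(c - 1)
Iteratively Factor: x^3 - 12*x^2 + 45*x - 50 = (x - 5)*(x^2 - 7*x + 10) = (x - 5)*(x - 2)*(x - 5)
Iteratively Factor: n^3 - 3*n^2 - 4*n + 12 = (n - 2)*(n^2 - n - 6) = (n - 2)*(n + 2)*(n - 3)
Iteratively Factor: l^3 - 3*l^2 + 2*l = (l)*(l^2 - 3*l + 2) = l*(l - 1)*(l - 2)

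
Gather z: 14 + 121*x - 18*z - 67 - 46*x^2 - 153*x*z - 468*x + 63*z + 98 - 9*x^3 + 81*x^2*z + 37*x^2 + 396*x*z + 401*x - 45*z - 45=-9*x^3 - 9*x^2 + 54*x + z*(81*x^2 + 243*x)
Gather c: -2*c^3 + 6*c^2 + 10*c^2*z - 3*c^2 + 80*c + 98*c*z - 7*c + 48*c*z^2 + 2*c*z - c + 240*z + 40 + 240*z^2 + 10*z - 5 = -2*c^3 + c^2*(10*z + 3) + c*(48*z^2 + 100*z + 72) + 240*z^2 + 250*z + 35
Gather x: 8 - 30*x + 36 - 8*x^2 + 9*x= -8*x^2 - 21*x + 44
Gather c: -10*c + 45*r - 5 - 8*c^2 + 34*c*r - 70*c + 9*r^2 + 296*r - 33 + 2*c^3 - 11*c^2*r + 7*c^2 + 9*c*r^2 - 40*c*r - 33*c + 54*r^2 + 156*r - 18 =2*c^3 + c^2*(-11*r - 1) + c*(9*r^2 - 6*r - 113) + 63*r^2 + 497*r - 56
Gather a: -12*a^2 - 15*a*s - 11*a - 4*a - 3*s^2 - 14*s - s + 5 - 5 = -12*a^2 + a*(-15*s - 15) - 3*s^2 - 15*s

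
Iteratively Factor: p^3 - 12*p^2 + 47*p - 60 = (p - 4)*(p^2 - 8*p + 15) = (p - 4)*(p - 3)*(p - 5)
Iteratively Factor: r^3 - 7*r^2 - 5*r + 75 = (r + 3)*(r^2 - 10*r + 25) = (r - 5)*(r + 3)*(r - 5)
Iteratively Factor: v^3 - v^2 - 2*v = (v)*(v^2 - v - 2) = v*(v - 2)*(v + 1)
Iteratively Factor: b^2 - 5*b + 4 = (b - 4)*(b - 1)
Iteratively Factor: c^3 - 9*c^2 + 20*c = (c - 5)*(c^2 - 4*c) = c*(c - 5)*(c - 4)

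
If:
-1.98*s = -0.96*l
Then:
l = 2.0625*s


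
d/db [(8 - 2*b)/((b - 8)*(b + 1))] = 2*(b^2 - 8*b + 36)/(b^4 - 14*b^3 + 33*b^2 + 112*b + 64)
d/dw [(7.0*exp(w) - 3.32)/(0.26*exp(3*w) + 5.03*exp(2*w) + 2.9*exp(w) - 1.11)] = (-3.64*exp(3*w) - 32.6204*exp(2*w) + 33.3992*exp(w) + 1.858)*exp(w)/(0.0676*exp(6*w) + 2.6156*exp(5*w) + 26.8089*exp(4*w) + 28.5968*exp(3*w) - 2.7566*exp(2*w) - 6.438*exp(w) + 1.2321)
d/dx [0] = 0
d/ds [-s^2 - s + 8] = -2*s - 1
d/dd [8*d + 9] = 8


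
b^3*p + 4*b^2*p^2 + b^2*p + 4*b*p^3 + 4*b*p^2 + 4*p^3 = (b + 2*p)^2*(b*p + p)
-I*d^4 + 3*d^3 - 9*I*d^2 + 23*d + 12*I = (d - 3*I)*(d + I)*(d + 4*I)*(-I*d + 1)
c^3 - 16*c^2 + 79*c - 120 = (c - 8)*(c - 5)*(c - 3)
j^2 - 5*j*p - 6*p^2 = (j - 6*p)*(j + p)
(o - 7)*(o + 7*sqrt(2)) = o^2 - 7*o + 7*sqrt(2)*o - 49*sqrt(2)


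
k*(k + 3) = k^2 + 3*k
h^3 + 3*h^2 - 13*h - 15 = (h - 3)*(h + 1)*(h + 5)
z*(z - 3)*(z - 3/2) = z^3 - 9*z^2/2 + 9*z/2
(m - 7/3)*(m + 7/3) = m^2 - 49/9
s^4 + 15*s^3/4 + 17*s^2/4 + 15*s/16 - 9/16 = (s - 1/4)*(s + 1)*(s + 3/2)^2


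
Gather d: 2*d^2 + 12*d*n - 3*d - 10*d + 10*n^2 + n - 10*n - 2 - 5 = 2*d^2 + d*(12*n - 13) + 10*n^2 - 9*n - 7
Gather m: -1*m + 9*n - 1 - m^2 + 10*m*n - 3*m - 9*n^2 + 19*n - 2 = -m^2 + m*(10*n - 4) - 9*n^2 + 28*n - 3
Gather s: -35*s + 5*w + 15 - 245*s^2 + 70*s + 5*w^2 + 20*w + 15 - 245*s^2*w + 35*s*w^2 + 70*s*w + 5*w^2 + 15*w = s^2*(-245*w - 245) + s*(35*w^2 + 70*w + 35) + 10*w^2 + 40*w + 30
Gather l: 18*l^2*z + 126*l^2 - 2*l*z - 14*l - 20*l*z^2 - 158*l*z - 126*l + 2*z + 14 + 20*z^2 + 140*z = l^2*(18*z + 126) + l*(-20*z^2 - 160*z - 140) + 20*z^2 + 142*z + 14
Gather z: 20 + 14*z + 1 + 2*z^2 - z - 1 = 2*z^2 + 13*z + 20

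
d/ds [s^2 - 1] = 2*s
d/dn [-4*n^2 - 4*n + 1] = -8*n - 4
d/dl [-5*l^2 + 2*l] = 2 - 10*l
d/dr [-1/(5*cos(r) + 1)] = -5*sin(r)/(5*cos(r) + 1)^2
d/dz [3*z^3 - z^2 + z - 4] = 9*z^2 - 2*z + 1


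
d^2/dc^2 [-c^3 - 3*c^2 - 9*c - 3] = -6*c - 6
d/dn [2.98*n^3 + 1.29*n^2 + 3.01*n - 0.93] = 8.94*n^2 + 2.58*n + 3.01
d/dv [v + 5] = 1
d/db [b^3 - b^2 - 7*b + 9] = 3*b^2 - 2*b - 7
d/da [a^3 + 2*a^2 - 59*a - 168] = 3*a^2 + 4*a - 59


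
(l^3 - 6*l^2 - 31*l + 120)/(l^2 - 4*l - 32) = (l^2 + 2*l - 15)/(l + 4)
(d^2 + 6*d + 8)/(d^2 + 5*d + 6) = (d + 4)/(d + 3)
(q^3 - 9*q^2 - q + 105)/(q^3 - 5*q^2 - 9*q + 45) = (q - 7)/(q - 3)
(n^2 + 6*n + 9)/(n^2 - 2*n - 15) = (n + 3)/(n - 5)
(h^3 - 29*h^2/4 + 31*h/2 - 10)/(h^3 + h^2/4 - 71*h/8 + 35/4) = 2*(h - 4)/(2*h + 7)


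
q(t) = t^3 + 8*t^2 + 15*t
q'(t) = 3*t^2 + 16*t + 15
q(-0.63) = -6.52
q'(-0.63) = 6.11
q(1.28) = 34.40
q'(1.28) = 40.40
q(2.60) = 110.66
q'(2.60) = 76.88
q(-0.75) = -7.17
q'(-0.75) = 4.69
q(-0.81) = -7.43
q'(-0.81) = 4.01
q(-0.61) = -6.40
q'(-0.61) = 6.36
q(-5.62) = -9.13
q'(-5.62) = 19.83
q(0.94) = 22.00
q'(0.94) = 32.69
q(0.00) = 0.00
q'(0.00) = 15.00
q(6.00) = 594.00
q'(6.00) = 219.00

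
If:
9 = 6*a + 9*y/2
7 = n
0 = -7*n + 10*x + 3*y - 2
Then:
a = 3/2 - 3*y/4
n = 7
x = 51/10 - 3*y/10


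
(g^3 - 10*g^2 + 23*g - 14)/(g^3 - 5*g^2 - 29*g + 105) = (g^2 - 3*g + 2)/(g^2 + 2*g - 15)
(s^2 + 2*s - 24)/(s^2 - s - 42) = (s - 4)/(s - 7)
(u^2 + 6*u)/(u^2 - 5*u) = (u + 6)/(u - 5)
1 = 1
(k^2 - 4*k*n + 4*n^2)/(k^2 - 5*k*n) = (k^2 - 4*k*n + 4*n^2)/(k*(k - 5*n))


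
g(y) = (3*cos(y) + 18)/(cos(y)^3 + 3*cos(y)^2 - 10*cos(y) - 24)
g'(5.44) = 0.01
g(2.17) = -0.93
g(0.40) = -0.69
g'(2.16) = -0.40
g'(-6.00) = 0.02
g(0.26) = -0.70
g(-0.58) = -0.69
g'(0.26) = 0.02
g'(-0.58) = -0.02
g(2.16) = -0.92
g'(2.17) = -0.40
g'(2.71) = -0.38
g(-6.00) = -0.70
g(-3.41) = -1.21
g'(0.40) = 0.02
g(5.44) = -0.69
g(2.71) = -1.16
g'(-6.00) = 0.02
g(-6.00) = -0.70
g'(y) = (3*cos(y) + 18)*(3*sin(y)*cos(y)^2 + 6*sin(y)*cos(y) - 10*sin(y))/(cos(y)^3 + 3*cos(y)^2 - 10*cos(y) - 24)^2 - 3*sin(y)/(cos(y)^3 + 3*cos(y)^2 - 10*cos(y) - 24) = 3*(75*cos(y) + 21*cos(2*y) + cos(3*y) - 51)*sin(y)/(2*(cos(y)^3 + 3*cos(y)^2 - 10*cos(y) - 24)^2)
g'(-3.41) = -0.27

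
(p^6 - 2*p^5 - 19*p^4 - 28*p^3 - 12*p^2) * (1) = p^6 - 2*p^5 - 19*p^4 - 28*p^3 - 12*p^2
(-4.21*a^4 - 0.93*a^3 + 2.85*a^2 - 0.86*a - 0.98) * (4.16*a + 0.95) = -17.5136*a^5 - 7.8683*a^4 + 10.9725*a^3 - 0.8701*a^2 - 4.8938*a - 0.931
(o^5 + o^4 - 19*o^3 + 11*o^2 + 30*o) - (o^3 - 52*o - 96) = o^5 + o^4 - 20*o^3 + 11*o^2 + 82*o + 96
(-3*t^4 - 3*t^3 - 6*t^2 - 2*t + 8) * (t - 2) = -3*t^5 + 3*t^4 + 10*t^2 + 12*t - 16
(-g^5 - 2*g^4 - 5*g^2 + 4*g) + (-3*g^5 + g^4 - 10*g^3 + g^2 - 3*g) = -4*g^5 - g^4 - 10*g^3 - 4*g^2 + g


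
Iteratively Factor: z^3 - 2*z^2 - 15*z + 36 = (z - 3)*(z^2 + z - 12) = (z - 3)*(z + 4)*(z - 3)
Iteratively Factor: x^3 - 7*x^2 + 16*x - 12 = (x - 3)*(x^2 - 4*x + 4) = (x - 3)*(x - 2)*(x - 2)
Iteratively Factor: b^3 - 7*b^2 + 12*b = (b - 4)*(b^2 - 3*b) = b*(b - 4)*(b - 3)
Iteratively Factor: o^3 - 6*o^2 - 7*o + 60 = (o - 5)*(o^2 - o - 12) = (o - 5)*(o - 4)*(o + 3)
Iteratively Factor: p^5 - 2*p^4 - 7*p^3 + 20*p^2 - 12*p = (p - 2)*(p^4 - 7*p^2 + 6*p) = (p - 2)^2*(p^3 + 2*p^2 - 3*p) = (p - 2)^2*(p + 3)*(p^2 - p) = (p - 2)^2*(p - 1)*(p + 3)*(p)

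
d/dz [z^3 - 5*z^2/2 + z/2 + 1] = 3*z^2 - 5*z + 1/2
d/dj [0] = 0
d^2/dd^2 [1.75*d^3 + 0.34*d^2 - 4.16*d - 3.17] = 10.5*d + 0.68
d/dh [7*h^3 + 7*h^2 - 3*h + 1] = 21*h^2 + 14*h - 3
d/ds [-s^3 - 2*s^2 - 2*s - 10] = -3*s^2 - 4*s - 2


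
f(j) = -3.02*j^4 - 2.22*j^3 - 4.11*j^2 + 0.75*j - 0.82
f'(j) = -12.08*j^3 - 6.66*j^2 - 8.22*j + 0.75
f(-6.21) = -4123.64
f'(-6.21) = 2687.91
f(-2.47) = -106.70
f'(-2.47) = 162.46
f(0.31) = -1.08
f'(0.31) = -2.80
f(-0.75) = -3.71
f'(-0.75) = 8.26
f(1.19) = -15.54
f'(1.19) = -38.82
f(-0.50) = -2.13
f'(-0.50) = 4.70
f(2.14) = -103.13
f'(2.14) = -165.73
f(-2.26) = -76.67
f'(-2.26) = 124.75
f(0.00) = -0.82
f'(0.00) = 0.75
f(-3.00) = -224.74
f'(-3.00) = 291.63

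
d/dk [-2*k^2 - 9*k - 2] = -4*k - 9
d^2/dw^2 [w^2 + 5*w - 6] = 2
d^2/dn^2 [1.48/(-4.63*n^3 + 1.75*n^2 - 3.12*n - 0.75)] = ((41.1144*n - 5.18)*(4.63*n^3 - 1.75*n^2 + 3.12*n + 0.75) - 1.48*(13.89*n^2 - 3.5*n + 3.12)*(27.78*n^2 - 7.0*n + 6.24))/(4.63*n^3 - 1.75*n^2 + 3.12*n + 0.75)^3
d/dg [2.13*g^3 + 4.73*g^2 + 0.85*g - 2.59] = 6.39*g^2 + 9.46*g + 0.85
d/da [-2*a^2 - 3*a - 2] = -4*a - 3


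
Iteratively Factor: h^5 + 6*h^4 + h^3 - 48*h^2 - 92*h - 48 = (h - 3)*(h^4 + 9*h^3 + 28*h^2 + 36*h + 16) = (h - 3)*(h + 4)*(h^3 + 5*h^2 + 8*h + 4) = (h - 3)*(h + 1)*(h + 4)*(h^2 + 4*h + 4) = (h - 3)*(h + 1)*(h + 2)*(h + 4)*(h + 2)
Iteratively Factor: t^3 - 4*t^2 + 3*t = (t - 1)*(t^2 - 3*t) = t*(t - 1)*(t - 3)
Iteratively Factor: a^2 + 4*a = (a + 4)*(a)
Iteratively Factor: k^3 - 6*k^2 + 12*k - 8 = (k - 2)*(k^2 - 4*k + 4) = (k - 2)^2*(k - 2)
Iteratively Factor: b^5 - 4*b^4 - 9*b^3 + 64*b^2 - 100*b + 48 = (b - 2)*(b^4 - 2*b^3 - 13*b^2 + 38*b - 24) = (b - 3)*(b - 2)*(b^3 + b^2 - 10*b + 8) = (b - 3)*(b - 2)*(b - 1)*(b^2 + 2*b - 8) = (b - 3)*(b - 2)^2*(b - 1)*(b + 4)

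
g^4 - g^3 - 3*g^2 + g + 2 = (g - 2)*(g - 1)*(g + 1)^2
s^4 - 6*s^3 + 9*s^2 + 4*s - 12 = (s - 3)*(s - 2)^2*(s + 1)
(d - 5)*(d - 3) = d^2 - 8*d + 15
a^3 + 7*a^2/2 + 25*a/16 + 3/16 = (a + 1/4)^2*(a + 3)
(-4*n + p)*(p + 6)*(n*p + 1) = -4*n^2*p^2 - 24*n^2*p + n*p^3 + 6*n*p^2 - 4*n*p - 24*n + p^2 + 6*p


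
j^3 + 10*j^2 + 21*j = j*(j + 3)*(j + 7)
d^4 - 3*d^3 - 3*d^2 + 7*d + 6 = (d - 3)*(d - 2)*(d + 1)^2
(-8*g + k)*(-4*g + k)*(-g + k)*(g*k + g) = -32*g^4*k - 32*g^4 + 44*g^3*k^2 + 44*g^3*k - 13*g^2*k^3 - 13*g^2*k^2 + g*k^4 + g*k^3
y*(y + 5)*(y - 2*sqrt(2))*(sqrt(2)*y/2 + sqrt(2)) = sqrt(2)*y^4/2 - 2*y^3 + 7*sqrt(2)*y^3/2 - 14*y^2 + 5*sqrt(2)*y^2 - 20*y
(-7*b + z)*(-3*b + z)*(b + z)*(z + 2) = 21*b^3*z + 42*b^3 + 11*b^2*z^2 + 22*b^2*z - 9*b*z^3 - 18*b*z^2 + z^4 + 2*z^3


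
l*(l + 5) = l^2 + 5*l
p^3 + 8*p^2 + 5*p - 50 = (p - 2)*(p + 5)^2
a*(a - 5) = a^2 - 5*a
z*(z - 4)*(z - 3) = z^3 - 7*z^2 + 12*z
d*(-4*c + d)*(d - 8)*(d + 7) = -4*c*d^3 + 4*c*d^2 + 224*c*d + d^4 - d^3 - 56*d^2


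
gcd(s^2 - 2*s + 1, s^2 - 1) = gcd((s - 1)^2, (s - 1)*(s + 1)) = s - 1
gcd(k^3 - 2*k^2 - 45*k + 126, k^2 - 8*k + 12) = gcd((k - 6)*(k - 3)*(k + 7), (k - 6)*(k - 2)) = k - 6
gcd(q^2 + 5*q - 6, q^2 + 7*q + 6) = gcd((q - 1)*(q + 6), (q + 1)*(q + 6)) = q + 6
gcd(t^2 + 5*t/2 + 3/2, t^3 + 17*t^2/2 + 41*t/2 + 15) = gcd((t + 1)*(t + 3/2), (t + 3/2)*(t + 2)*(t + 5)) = t + 3/2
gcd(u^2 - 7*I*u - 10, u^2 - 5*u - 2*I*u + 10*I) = u - 2*I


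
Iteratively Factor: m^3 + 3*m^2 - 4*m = (m + 4)*(m^2 - m) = m*(m + 4)*(m - 1)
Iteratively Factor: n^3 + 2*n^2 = (n)*(n^2 + 2*n) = n*(n + 2)*(n)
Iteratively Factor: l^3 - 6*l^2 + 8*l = (l - 2)*(l^2 - 4*l) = l*(l - 2)*(l - 4)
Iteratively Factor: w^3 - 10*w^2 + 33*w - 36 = (w - 4)*(w^2 - 6*w + 9) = (w - 4)*(w - 3)*(w - 3)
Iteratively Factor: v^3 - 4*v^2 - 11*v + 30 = (v + 3)*(v^2 - 7*v + 10) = (v - 2)*(v + 3)*(v - 5)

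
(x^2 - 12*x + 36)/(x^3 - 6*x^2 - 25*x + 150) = (x - 6)/(x^2 - 25)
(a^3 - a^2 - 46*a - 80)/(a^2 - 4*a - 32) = (a^2 + 7*a + 10)/(a + 4)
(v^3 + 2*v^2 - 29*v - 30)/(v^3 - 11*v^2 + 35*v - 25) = (v^2 + 7*v + 6)/(v^2 - 6*v + 5)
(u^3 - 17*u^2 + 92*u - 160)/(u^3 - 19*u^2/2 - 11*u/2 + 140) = 2*(u - 4)/(2*u + 7)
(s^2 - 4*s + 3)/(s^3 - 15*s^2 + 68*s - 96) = (s - 1)/(s^2 - 12*s + 32)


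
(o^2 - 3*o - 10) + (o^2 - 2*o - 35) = 2*o^2 - 5*o - 45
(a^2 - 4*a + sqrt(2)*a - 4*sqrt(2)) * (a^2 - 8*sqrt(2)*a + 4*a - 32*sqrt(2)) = a^4 - 7*sqrt(2)*a^3 - 32*a^2 + 112*sqrt(2)*a + 256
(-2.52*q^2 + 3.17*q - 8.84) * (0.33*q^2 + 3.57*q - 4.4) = -0.8316*q^4 - 7.9503*q^3 + 19.4877*q^2 - 45.5068*q + 38.896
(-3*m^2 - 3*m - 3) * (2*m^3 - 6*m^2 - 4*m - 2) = -6*m^5 + 12*m^4 + 24*m^3 + 36*m^2 + 18*m + 6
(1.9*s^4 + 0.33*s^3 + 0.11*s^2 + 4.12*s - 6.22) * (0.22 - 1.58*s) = -3.002*s^5 - 0.1034*s^4 - 0.1012*s^3 - 6.4854*s^2 + 10.734*s - 1.3684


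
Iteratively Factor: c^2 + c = (c)*(c + 1)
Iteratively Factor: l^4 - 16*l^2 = (l)*(l^3 - 16*l) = l^2*(l^2 - 16) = l^2*(l + 4)*(l - 4)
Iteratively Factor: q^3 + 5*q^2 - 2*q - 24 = (q + 3)*(q^2 + 2*q - 8) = (q + 3)*(q + 4)*(q - 2)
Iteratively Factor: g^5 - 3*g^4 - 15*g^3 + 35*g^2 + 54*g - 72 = (g + 3)*(g^4 - 6*g^3 + 3*g^2 + 26*g - 24) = (g - 4)*(g + 3)*(g^3 - 2*g^2 - 5*g + 6) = (g - 4)*(g - 3)*(g + 3)*(g^2 + g - 2) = (g - 4)*(g - 3)*(g - 1)*(g + 3)*(g + 2)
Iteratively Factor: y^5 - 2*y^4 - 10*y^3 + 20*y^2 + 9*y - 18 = (y + 1)*(y^4 - 3*y^3 - 7*y^2 + 27*y - 18) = (y - 2)*(y + 1)*(y^3 - y^2 - 9*y + 9) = (y - 2)*(y + 1)*(y + 3)*(y^2 - 4*y + 3) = (y - 2)*(y - 1)*(y + 1)*(y + 3)*(y - 3)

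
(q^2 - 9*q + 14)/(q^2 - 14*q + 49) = (q - 2)/(q - 7)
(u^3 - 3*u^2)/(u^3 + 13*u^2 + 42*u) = u*(u - 3)/(u^2 + 13*u + 42)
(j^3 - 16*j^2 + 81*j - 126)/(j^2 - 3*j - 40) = (-j^3 + 16*j^2 - 81*j + 126)/(-j^2 + 3*j + 40)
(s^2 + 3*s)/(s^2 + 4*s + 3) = s/(s + 1)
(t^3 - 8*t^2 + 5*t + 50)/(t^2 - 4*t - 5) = (t^2 - 3*t - 10)/(t + 1)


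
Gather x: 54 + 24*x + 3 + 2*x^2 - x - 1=2*x^2 + 23*x + 56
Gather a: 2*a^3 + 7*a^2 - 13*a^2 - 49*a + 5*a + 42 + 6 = 2*a^3 - 6*a^2 - 44*a + 48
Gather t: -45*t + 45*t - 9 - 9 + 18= 0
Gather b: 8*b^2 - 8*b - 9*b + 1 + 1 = 8*b^2 - 17*b + 2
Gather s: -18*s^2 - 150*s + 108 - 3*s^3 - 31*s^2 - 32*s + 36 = -3*s^3 - 49*s^2 - 182*s + 144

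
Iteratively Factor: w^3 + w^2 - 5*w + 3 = (w - 1)*(w^2 + 2*w - 3) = (w - 1)^2*(w + 3)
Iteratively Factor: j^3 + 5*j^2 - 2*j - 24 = (j + 3)*(j^2 + 2*j - 8) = (j + 3)*(j + 4)*(j - 2)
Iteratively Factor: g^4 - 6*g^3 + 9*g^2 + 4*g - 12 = (g - 2)*(g^3 - 4*g^2 + g + 6) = (g - 3)*(g - 2)*(g^2 - g - 2) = (g - 3)*(g - 2)*(g + 1)*(g - 2)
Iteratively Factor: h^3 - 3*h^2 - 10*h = (h)*(h^2 - 3*h - 10) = h*(h + 2)*(h - 5)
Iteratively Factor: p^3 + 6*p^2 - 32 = (p + 4)*(p^2 + 2*p - 8) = (p + 4)^2*(p - 2)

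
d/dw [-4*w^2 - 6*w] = -8*w - 6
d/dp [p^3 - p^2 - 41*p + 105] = 3*p^2 - 2*p - 41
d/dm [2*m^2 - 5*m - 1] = 4*m - 5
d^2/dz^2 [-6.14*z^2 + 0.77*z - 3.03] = -12.2800000000000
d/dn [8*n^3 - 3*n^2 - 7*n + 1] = 24*n^2 - 6*n - 7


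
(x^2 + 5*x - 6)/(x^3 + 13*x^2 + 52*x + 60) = (x - 1)/(x^2 + 7*x + 10)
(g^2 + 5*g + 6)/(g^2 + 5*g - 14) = (g^2 + 5*g + 6)/(g^2 + 5*g - 14)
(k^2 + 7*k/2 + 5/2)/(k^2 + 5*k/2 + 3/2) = (2*k + 5)/(2*k + 3)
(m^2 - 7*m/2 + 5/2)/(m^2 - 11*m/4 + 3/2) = 2*(2*m^2 - 7*m + 5)/(4*m^2 - 11*m + 6)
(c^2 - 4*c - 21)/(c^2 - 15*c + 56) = (c + 3)/(c - 8)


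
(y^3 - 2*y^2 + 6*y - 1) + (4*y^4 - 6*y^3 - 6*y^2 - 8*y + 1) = 4*y^4 - 5*y^3 - 8*y^2 - 2*y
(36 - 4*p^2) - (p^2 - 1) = 37 - 5*p^2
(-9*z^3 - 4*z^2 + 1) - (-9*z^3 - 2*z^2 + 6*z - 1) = -2*z^2 - 6*z + 2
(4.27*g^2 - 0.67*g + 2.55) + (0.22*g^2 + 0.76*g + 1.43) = 4.49*g^2 + 0.09*g + 3.98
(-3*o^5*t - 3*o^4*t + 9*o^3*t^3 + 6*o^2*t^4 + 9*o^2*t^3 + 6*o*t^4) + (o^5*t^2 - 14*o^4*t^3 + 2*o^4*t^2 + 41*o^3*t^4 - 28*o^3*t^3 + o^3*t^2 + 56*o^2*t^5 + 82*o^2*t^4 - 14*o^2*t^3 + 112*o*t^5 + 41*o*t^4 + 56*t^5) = o^5*t^2 - 3*o^5*t - 14*o^4*t^3 + 2*o^4*t^2 - 3*o^4*t + 41*o^3*t^4 - 19*o^3*t^3 + o^3*t^2 + 56*o^2*t^5 + 88*o^2*t^4 - 5*o^2*t^3 + 112*o*t^5 + 47*o*t^4 + 56*t^5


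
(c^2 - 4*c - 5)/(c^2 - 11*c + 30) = (c + 1)/(c - 6)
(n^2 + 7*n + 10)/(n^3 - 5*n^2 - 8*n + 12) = (n + 5)/(n^2 - 7*n + 6)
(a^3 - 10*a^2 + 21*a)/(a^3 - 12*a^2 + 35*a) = (a - 3)/(a - 5)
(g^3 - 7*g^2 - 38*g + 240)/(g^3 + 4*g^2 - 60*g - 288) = (g - 5)/(g + 6)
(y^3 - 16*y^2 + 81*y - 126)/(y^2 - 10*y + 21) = y - 6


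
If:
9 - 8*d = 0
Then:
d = 9/8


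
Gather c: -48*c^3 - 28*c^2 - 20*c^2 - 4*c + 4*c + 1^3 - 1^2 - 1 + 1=-48*c^3 - 48*c^2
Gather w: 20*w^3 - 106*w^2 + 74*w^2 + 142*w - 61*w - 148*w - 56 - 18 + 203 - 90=20*w^3 - 32*w^2 - 67*w + 39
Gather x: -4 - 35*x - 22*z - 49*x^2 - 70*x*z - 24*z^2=-49*x^2 + x*(-70*z - 35) - 24*z^2 - 22*z - 4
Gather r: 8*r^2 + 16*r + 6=8*r^2 + 16*r + 6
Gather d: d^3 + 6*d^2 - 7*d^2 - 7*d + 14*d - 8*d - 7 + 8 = d^3 - d^2 - d + 1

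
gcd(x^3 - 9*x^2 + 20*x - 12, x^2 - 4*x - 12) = x - 6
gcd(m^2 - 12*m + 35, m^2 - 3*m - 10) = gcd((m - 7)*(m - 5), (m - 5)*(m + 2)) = m - 5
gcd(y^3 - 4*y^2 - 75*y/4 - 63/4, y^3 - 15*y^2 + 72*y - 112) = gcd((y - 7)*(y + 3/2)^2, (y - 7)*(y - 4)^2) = y - 7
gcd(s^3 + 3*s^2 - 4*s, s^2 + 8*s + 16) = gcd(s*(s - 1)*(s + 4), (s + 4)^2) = s + 4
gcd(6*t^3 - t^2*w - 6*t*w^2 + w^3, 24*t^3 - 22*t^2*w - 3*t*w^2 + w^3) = 6*t^2 - 7*t*w + w^2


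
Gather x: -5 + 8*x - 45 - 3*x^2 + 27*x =-3*x^2 + 35*x - 50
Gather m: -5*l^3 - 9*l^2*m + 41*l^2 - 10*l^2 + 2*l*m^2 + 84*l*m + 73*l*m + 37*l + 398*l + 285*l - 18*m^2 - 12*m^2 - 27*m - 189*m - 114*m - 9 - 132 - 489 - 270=-5*l^3 + 31*l^2 + 720*l + m^2*(2*l - 30) + m*(-9*l^2 + 157*l - 330) - 900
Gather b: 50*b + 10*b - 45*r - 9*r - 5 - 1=60*b - 54*r - 6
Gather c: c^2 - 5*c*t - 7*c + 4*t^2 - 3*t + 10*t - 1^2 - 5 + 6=c^2 + c*(-5*t - 7) + 4*t^2 + 7*t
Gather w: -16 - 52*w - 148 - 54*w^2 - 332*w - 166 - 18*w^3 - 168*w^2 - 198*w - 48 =-18*w^3 - 222*w^2 - 582*w - 378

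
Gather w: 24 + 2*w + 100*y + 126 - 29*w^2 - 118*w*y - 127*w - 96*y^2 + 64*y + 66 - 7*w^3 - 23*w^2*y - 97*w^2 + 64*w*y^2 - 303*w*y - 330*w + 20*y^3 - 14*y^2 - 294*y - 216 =-7*w^3 + w^2*(-23*y - 126) + w*(64*y^2 - 421*y - 455) + 20*y^3 - 110*y^2 - 130*y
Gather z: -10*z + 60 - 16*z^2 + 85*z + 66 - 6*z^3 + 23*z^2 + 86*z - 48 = -6*z^3 + 7*z^2 + 161*z + 78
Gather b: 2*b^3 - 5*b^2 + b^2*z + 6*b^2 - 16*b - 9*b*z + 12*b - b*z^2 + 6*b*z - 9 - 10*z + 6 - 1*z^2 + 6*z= 2*b^3 + b^2*(z + 1) + b*(-z^2 - 3*z - 4) - z^2 - 4*z - 3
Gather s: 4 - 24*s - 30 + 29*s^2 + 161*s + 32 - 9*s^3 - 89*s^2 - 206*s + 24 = -9*s^3 - 60*s^2 - 69*s + 30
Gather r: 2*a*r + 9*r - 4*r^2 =-4*r^2 + r*(2*a + 9)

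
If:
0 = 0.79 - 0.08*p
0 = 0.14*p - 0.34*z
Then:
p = 9.88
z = 4.07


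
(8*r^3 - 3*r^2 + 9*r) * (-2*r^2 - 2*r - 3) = -16*r^5 - 10*r^4 - 36*r^3 - 9*r^2 - 27*r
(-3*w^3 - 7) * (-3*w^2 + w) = 9*w^5 - 3*w^4 + 21*w^2 - 7*w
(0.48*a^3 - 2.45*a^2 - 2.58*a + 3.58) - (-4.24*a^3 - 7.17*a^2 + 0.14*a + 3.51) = 4.72*a^3 + 4.72*a^2 - 2.72*a + 0.0700000000000003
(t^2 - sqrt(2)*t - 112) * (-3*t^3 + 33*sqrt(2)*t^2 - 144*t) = -3*t^5 + 36*sqrt(2)*t^4 + 126*t^3 - 3552*sqrt(2)*t^2 + 16128*t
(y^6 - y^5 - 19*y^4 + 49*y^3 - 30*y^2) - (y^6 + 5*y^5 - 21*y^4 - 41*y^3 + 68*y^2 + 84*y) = -6*y^5 + 2*y^4 + 90*y^3 - 98*y^2 - 84*y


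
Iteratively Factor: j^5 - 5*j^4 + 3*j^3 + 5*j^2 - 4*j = (j - 1)*(j^4 - 4*j^3 - j^2 + 4*j) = j*(j - 1)*(j^3 - 4*j^2 - j + 4) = j*(j - 1)^2*(j^2 - 3*j - 4) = j*(j - 4)*(j - 1)^2*(j + 1)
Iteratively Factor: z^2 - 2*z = (z - 2)*(z)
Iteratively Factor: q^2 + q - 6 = (q - 2)*(q + 3)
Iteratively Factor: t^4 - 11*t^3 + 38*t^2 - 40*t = (t - 2)*(t^3 - 9*t^2 + 20*t) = (t - 5)*(t - 2)*(t^2 - 4*t) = (t - 5)*(t - 4)*(t - 2)*(t)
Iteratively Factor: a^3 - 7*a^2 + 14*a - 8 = (a - 2)*(a^2 - 5*a + 4) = (a - 4)*(a - 2)*(a - 1)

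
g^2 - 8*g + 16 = (g - 4)^2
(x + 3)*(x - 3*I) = x^2 + 3*x - 3*I*x - 9*I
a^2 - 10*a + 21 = (a - 7)*(a - 3)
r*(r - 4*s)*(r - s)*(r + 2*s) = r^4 - 3*r^3*s - 6*r^2*s^2 + 8*r*s^3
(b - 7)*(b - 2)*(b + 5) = b^3 - 4*b^2 - 31*b + 70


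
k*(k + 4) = k^2 + 4*k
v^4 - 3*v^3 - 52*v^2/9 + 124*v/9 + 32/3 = (v - 3)*(v - 8/3)*(v + 2/3)*(v + 2)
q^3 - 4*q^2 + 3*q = q*(q - 3)*(q - 1)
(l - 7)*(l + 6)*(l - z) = l^3 - l^2*z - l^2 + l*z - 42*l + 42*z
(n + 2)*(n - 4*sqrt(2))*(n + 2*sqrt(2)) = n^3 - 2*sqrt(2)*n^2 + 2*n^2 - 16*n - 4*sqrt(2)*n - 32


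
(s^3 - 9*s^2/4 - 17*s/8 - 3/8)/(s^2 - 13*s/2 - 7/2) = (4*s^2 - 11*s - 3)/(4*(s - 7))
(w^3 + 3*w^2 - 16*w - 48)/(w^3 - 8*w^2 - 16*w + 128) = (w + 3)/(w - 8)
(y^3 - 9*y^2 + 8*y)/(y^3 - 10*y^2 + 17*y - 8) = y/(y - 1)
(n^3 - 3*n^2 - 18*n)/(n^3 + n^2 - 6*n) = (n - 6)/(n - 2)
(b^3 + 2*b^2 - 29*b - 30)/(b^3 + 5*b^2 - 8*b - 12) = (b - 5)/(b - 2)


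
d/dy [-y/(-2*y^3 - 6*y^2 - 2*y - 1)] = (-4*y^3 - 6*y^2 + 1)/(4*y^6 + 24*y^5 + 44*y^4 + 28*y^3 + 16*y^2 + 4*y + 1)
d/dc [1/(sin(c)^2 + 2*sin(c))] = -2*(sin(c) + 1)*cos(c)/((sin(c) + 2)^2*sin(c)^2)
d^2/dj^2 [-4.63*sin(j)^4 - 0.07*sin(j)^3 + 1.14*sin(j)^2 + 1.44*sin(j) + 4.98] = 74.08*sin(j)^4 + 0.63*sin(j)^3 - 60.12*sin(j)^2 - 1.86*sin(j) + 2.28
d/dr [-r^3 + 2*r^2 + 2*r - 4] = -3*r^2 + 4*r + 2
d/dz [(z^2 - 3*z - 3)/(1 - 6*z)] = (-6*z^2 + 2*z - 21)/(36*z^2 - 12*z + 1)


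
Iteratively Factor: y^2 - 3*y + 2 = (y - 1)*(y - 2)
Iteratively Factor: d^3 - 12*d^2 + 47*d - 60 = (d - 5)*(d^2 - 7*d + 12) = (d - 5)*(d - 3)*(d - 4)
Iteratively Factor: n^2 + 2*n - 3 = (n + 3)*(n - 1)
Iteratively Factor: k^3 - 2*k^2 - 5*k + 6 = (k + 2)*(k^2 - 4*k + 3) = (k - 3)*(k + 2)*(k - 1)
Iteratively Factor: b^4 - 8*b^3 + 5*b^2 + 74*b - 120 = (b + 3)*(b^3 - 11*b^2 + 38*b - 40) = (b - 4)*(b + 3)*(b^2 - 7*b + 10) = (b - 5)*(b - 4)*(b + 3)*(b - 2)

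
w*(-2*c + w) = -2*c*w + w^2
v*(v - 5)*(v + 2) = v^3 - 3*v^2 - 10*v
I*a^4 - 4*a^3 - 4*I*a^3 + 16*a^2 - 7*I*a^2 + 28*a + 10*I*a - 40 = (a - 5)*(a + 2)*(a + 4*I)*(I*a - I)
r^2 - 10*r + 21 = (r - 7)*(r - 3)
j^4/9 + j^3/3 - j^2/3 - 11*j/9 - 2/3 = (j/3 + 1/3)*(j/3 + 1)*(j - 2)*(j + 1)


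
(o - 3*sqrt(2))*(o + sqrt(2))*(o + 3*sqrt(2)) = o^3 + sqrt(2)*o^2 - 18*o - 18*sqrt(2)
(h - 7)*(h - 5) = h^2 - 12*h + 35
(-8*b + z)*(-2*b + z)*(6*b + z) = 96*b^3 - 44*b^2*z - 4*b*z^2 + z^3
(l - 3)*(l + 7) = l^2 + 4*l - 21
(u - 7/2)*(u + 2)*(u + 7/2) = u^3 + 2*u^2 - 49*u/4 - 49/2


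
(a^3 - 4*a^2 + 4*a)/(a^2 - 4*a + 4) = a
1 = 1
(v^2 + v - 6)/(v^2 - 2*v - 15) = (v - 2)/(v - 5)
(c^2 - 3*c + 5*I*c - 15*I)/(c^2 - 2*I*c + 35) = (c - 3)/(c - 7*I)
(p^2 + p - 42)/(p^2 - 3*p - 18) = (p + 7)/(p + 3)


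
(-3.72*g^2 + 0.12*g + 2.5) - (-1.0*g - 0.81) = -3.72*g^2 + 1.12*g + 3.31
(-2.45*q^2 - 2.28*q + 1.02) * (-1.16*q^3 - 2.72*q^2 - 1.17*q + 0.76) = 2.842*q^5 + 9.3088*q^4 + 7.8849*q^3 - 1.9688*q^2 - 2.9262*q + 0.7752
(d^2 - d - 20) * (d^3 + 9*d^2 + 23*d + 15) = d^5 + 8*d^4 - 6*d^3 - 188*d^2 - 475*d - 300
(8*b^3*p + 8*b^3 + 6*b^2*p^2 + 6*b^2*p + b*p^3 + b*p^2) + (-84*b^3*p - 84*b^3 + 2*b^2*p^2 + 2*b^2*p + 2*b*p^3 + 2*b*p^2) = -76*b^3*p - 76*b^3 + 8*b^2*p^2 + 8*b^2*p + 3*b*p^3 + 3*b*p^2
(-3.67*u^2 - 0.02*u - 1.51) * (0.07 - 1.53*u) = 5.6151*u^3 - 0.2263*u^2 + 2.3089*u - 0.1057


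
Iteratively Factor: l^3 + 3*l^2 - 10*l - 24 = (l - 3)*(l^2 + 6*l + 8) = (l - 3)*(l + 2)*(l + 4)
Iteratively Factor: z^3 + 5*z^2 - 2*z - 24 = (z + 4)*(z^2 + z - 6) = (z + 3)*(z + 4)*(z - 2)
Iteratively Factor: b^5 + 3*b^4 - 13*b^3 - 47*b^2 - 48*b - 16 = (b + 1)*(b^4 + 2*b^3 - 15*b^2 - 32*b - 16) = (b + 1)^2*(b^3 + b^2 - 16*b - 16) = (b + 1)^2*(b + 4)*(b^2 - 3*b - 4) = (b + 1)^3*(b + 4)*(b - 4)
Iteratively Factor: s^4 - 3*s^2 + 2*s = (s - 1)*(s^3 + s^2 - 2*s) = (s - 1)^2*(s^2 + 2*s) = s*(s - 1)^2*(s + 2)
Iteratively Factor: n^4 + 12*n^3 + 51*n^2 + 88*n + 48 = (n + 3)*(n^3 + 9*n^2 + 24*n + 16) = (n + 3)*(n + 4)*(n^2 + 5*n + 4) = (n + 3)*(n + 4)^2*(n + 1)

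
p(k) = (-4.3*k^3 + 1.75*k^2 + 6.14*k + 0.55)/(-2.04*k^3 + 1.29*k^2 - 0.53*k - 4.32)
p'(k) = (-12.9*k^2 + 3.5*k + 6.14)/(-2.04*k^3 + 1.29*k^2 - 0.53*k - 4.32) + (6.12*k^2 - 2.58*k + 0.53)*(-4.3*k^3 + 1.75*k^2 + 6.14*k + 0.55)/(-2.04*k^3 + 1.29*k^2 - 0.53*k - 4.32)^2 = (-1.977*k^4 + 29.6092*k^3 + 50.2459*k^2 - 16.539*k - 26.2333)/(4.1616*k^6 - 5.2632*k^5 + 3.8265*k^4 + 16.2582*k^3 - 10.8647*k^2 + 4.5792*k + 18.6624)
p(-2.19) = 1.66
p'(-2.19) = -0.18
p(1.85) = 0.68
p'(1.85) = 1.47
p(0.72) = -0.89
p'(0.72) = -0.07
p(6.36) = 2.07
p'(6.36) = 0.03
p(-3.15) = 1.80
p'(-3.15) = -0.11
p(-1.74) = 1.58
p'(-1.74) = -0.15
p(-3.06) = 1.79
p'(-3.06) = -0.11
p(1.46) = 0.02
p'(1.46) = 1.85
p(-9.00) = 2.02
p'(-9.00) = -0.01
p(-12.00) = 2.05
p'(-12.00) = -0.01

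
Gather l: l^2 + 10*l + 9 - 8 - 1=l^2 + 10*l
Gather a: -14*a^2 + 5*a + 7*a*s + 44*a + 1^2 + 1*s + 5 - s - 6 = -14*a^2 + a*(7*s + 49)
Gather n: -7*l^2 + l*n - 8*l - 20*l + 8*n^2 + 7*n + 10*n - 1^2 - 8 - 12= -7*l^2 - 28*l + 8*n^2 + n*(l + 17) - 21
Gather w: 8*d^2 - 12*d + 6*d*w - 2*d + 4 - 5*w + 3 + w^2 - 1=8*d^2 - 14*d + w^2 + w*(6*d - 5) + 6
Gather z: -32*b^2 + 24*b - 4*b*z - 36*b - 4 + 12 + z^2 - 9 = -32*b^2 - 4*b*z - 12*b + z^2 - 1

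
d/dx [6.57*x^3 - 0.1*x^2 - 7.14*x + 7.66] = 19.71*x^2 - 0.2*x - 7.14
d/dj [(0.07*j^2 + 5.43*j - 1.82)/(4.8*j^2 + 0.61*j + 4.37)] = (-26.0213*j^2 + 18.0838*j + 24.8393)/(23.04*j^4 + 5.856*j^3 + 42.3241*j^2 + 5.3314*j + 19.0969)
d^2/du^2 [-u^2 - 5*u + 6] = -2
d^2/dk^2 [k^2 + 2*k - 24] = 2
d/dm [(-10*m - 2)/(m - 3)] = 32/(m - 3)^2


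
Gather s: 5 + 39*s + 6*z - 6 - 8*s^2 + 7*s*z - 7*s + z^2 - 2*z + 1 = -8*s^2 + s*(7*z + 32) + z^2 + 4*z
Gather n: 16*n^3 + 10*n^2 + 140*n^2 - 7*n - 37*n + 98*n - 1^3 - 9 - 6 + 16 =16*n^3 + 150*n^2 + 54*n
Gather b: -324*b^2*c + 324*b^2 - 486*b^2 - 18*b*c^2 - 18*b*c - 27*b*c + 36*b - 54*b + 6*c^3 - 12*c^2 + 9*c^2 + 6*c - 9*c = b^2*(-324*c - 162) + b*(-18*c^2 - 45*c - 18) + 6*c^3 - 3*c^2 - 3*c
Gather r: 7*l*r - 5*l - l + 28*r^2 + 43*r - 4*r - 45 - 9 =-6*l + 28*r^2 + r*(7*l + 39) - 54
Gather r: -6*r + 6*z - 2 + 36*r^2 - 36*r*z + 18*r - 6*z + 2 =36*r^2 + r*(12 - 36*z)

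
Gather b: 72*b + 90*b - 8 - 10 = 162*b - 18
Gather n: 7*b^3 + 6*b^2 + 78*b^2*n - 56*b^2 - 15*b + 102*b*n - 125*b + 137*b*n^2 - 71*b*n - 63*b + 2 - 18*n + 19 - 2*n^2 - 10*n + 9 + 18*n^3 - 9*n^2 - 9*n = 7*b^3 - 50*b^2 - 203*b + 18*n^3 + n^2*(137*b - 11) + n*(78*b^2 + 31*b - 37) + 30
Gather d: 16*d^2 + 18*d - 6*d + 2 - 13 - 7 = 16*d^2 + 12*d - 18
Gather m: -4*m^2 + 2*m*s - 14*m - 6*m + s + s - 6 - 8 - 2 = -4*m^2 + m*(2*s - 20) + 2*s - 16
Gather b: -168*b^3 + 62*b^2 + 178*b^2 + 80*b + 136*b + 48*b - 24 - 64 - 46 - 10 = -168*b^3 + 240*b^2 + 264*b - 144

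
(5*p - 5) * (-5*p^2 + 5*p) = -25*p^3 + 50*p^2 - 25*p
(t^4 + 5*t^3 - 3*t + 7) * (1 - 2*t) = -2*t^5 - 9*t^4 + 5*t^3 + 6*t^2 - 17*t + 7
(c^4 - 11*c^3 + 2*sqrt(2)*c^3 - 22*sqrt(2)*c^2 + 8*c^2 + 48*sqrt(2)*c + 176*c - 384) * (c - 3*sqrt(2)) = c^5 - 11*c^4 - sqrt(2)*c^4 - 4*c^3 + 11*sqrt(2)*c^3 + 24*sqrt(2)*c^2 + 308*c^2 - 528*sqrt(2)*c - 672*c + 1152*sqrt(2)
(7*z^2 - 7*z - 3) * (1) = 7*z^2 - 7*z - 3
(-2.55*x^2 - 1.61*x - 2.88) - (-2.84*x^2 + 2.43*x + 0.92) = 0.29*x^2 - 4.04*x - 3.8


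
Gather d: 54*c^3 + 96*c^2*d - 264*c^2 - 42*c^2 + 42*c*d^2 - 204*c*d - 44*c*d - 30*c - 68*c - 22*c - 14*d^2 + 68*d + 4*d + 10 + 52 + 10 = 54*c^3 - 306*c^2 - 120*c + d^2*(42*c - 14) + d*(96*c^2 - 248*c + 72) + 72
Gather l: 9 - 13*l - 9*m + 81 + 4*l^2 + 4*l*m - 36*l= 4*l^2 + l*(4*m - 49) - 9*m + 90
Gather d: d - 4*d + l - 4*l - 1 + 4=-3*d - 3*l + 3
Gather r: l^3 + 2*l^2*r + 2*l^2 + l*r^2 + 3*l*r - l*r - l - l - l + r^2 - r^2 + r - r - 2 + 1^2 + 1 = l^3 + 2*l^2 + l*r^2 - 3*l + r*(2*l^2 + 2*l)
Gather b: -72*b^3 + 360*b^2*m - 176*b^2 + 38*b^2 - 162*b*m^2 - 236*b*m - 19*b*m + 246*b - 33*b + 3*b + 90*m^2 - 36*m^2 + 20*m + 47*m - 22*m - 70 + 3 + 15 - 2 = -72*b^3 + b^2*(360*m - 138) + b*(-162*m^2 - 255*m + 216) + 54*m^2 + 45*m - 54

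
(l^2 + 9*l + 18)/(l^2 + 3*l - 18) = (l + 3)/(l - 3)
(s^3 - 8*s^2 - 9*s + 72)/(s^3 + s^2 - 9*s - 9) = (s - 8)/(s + 1)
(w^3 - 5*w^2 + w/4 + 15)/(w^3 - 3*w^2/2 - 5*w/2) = (w^2 - 5*w/2 - 6)/(w*(w + 1))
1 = 1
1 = 1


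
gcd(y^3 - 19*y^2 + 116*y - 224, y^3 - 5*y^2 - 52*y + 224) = y^2 - 12*y + 32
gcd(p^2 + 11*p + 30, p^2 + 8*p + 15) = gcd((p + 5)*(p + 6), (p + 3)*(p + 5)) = p + 5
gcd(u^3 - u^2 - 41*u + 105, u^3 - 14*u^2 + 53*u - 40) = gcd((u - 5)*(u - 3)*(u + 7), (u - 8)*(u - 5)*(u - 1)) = u - 5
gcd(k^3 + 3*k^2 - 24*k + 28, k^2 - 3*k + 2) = k - 2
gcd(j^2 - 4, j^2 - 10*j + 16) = j - 2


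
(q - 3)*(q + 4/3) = q^2 - 5*q/3 - 4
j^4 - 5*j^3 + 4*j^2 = j^2*(j - 4)*(j - 1)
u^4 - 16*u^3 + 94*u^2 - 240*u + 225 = (u - 5)^2*(u - 3)^2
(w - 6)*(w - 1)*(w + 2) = w^3 - 5*w^2 - 8*w + 12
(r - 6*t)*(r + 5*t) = r^2 - r*t - 30*t^2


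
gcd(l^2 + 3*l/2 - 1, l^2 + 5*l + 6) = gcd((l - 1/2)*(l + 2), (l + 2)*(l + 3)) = l + 2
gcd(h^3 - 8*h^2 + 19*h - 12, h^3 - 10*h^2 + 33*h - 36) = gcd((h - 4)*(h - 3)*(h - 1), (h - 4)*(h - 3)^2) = h^2 - 7*h + 12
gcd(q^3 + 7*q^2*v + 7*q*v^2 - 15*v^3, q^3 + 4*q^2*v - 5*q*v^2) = q^2 + 4*q*v - 5*v^2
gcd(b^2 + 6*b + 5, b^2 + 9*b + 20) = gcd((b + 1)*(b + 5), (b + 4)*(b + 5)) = b + 5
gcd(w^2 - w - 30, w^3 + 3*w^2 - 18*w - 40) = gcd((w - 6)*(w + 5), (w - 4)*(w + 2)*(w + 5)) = w + 5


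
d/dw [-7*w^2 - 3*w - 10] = -14*w - 3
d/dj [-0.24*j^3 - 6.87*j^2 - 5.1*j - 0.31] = -0.72*j^2 - 13.74*j - 5.1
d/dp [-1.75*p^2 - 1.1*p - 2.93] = -3.5*p - 1.1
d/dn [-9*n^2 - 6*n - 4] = -18*n - 6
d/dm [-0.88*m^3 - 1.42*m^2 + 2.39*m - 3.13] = -2.64*m^2 - 2.84*m + 2.39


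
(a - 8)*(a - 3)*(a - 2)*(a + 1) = a^4 - 12*a^3 + 33*a^2 - 2*a - 48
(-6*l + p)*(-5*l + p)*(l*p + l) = 30*l^3*p + 30*l^3 - 11*l^2*p^2 - 11*l^2*p + l*p^3 + l*p^2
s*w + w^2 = w*(s + w)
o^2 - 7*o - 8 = (o - 8)*(o + 1)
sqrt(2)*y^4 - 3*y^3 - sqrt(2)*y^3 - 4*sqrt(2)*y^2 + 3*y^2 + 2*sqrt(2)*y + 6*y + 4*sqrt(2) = (y - 2)*(y - 2*sqrt(2))*(y + sqrt(2)/2)*(sqrt(2)*y + sqrt(2))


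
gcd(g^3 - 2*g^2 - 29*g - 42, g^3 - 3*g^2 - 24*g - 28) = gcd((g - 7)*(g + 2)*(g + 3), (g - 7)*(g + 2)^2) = g^2 - 5*g - 14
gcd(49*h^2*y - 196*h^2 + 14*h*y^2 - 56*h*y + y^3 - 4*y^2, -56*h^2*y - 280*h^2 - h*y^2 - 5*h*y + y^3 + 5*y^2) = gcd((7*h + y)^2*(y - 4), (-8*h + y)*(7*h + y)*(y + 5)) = 7*h + y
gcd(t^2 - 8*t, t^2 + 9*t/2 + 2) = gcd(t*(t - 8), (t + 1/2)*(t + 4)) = 1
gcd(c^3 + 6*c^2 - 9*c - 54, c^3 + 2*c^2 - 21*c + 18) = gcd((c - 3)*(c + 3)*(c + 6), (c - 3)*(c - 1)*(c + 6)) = c^2 + 3*c - 18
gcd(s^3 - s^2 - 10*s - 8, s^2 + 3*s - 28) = s - 4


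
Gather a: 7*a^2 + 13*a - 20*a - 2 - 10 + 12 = 7*a^2 - 7*a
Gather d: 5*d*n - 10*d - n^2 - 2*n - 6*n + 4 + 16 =d*(5*n - 10) - n^2 - 8*n + 20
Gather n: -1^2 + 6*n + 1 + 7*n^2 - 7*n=7*n^2 - n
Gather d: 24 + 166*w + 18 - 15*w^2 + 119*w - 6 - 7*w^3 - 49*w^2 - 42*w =-7*w^3 - 64*w^2 + 243*w + 36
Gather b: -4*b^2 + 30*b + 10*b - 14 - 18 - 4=-4*b^2 + 40*b - 36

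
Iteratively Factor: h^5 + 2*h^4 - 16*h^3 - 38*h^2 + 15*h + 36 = (h + 1)*(h^4 + h^3 - 17*h^2 - 21*h + 36) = (h + 1)*(h + 3)*(h^3 - 2*h^2 - 11*h + 12) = (h + 1)*(h + 3)^2*(h^2 - 5*h + 4) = (h - 4)*(h + 1)*(h + 3)^2*(h - 1)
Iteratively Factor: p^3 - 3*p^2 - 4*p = (p)*(p^2 - 3*p - 4) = p*(p + 1)*(p - 4)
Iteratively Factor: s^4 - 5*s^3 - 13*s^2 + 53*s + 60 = (s + 3)*(s^3 - 8*s^2 + 11*s + 20) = (s - 5)*(s + 3)*(s^2 - 3*s - 4) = (s - 5)*(s - 4)*(s + 3)*(s + 1)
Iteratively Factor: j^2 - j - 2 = (j + 1)*(j - 2)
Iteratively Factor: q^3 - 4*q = (q + 2)*(q^2 - 2*q) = (q - 2)*(q + 2)*(q)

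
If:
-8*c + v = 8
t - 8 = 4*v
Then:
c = v/8 - 1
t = 4*v + 8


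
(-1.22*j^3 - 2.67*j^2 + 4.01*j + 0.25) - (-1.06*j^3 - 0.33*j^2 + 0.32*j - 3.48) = -0.16*j^3 - 2.34*j^2 + 3.69*j + 3.73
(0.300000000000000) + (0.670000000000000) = 0.970000000000000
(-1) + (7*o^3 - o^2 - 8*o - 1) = 7*o^3 - o^2 - 8*o - 2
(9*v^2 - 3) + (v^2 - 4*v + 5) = 10*v^2 - 4*v + 2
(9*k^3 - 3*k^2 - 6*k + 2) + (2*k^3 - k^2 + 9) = 11*k^3 - 4*k^2 - 6*k + 11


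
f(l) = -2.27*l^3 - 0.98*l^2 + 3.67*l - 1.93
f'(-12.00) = -953.45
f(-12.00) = 3735.47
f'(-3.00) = -51.74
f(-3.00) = 39.53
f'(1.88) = -24.08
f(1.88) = -13.58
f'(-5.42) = -185.76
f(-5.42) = 310.82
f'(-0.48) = 3.04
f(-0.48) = -3.67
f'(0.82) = -2.52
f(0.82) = -0.83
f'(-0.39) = 3.40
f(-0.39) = -3.38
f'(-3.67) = -80.86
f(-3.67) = 83.61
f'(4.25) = -127.67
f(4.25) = -178.29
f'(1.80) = -21.92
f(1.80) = -11.74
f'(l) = -6.81*l^2 - 1.96*l + 3.67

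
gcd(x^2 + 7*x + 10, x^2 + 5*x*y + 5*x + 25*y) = x + 5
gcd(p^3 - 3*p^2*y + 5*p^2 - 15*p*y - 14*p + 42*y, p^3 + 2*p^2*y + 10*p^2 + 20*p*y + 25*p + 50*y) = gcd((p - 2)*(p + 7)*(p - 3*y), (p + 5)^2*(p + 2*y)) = 1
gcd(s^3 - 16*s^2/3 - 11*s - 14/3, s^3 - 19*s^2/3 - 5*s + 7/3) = s^2 - 6*s - 7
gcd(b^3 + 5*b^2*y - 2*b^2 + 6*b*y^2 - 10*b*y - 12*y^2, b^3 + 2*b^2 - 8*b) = b - 2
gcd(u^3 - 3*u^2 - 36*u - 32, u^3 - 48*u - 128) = u^2 - 4*u - 32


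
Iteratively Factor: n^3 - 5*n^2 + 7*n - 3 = (n - 3)*(n^2 - 2*n + 1) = (n - 3)*(n - 1)*(n - 1)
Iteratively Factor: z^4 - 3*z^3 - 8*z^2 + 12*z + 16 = (z - 4)*(z^3 + z^2 - 4*z - 4) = (z - 4)*(z + 1)*(z^2 - 4) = (z - 4)*(z - 2)*(z + 1)*(z + 2)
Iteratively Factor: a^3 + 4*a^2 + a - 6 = (a - 1)*(a^2 + 5*a + 6) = (a - 1)*(a + 3)*(a + 2)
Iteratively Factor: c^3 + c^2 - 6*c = (c)*(c^2 + c - 6) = c*(c + 3)*(c - 2)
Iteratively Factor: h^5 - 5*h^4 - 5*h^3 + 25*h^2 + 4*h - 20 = (h + 1)*(h^4 - 6*h^3 + h^2 + 24*h - 20) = (h - 2)*(h + 1)*(h^3 - 4*h^2 - 7*h + 10) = (h - 5)*(h - 2)*(h + 1)*(h^2 + h - 2) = (h - 5)*(h - 2)*(h + 1)*(h + 2)*(h - 1)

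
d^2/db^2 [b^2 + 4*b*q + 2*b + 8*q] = 2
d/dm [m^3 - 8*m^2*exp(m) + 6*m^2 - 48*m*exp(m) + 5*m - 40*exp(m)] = -8*m^2*exp(m) + 3*m^2 - 64*m*exp(m) + 12*m - 88*exp(m) + 5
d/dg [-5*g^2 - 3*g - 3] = -10*g - 3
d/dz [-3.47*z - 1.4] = -3.47000000000000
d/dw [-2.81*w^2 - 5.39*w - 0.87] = -5.62*w - 5.39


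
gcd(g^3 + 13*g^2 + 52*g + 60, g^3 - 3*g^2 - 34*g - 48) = g + 2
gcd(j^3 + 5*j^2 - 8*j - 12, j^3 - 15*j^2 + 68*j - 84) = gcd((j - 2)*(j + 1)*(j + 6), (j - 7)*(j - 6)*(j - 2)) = j - 2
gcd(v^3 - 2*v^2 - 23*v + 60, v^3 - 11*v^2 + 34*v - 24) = v - 4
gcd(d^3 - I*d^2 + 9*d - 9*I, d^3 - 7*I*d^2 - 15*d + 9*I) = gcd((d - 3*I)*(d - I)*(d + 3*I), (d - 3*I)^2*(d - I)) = d^2 - 4*I*d - 3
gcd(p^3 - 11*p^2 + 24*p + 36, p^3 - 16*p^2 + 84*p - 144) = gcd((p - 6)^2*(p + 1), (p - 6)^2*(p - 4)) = p^2 - 12*p + 36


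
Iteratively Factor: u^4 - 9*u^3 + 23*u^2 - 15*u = (u - 5)*(u^3 - 4*u^2 + 3*u) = (u - 5)*(u - 3)*(u^2 - u) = (u - 5)*(u - 3)*(u - 1)*(u)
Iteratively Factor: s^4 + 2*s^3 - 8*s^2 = (s - 2)*(s^3 + 4*s^2) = s*(s - 2)*(s^2 + 4*s) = s^2*(s - 2)*(s + 4)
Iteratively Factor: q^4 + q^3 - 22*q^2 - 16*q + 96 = (q - 2)*(q^3 + 3*q^2 - 16*q - 48) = (q - 2)*(q + 3)*(q^2 - 16) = (q - 2)*(q + 3)*(q + 4)*(q - 4)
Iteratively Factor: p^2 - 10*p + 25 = (p - 5)*(p - 5)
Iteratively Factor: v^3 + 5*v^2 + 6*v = (v + 2)*(v^2 + 3*v) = (v + 2)*(v + 3)*(v)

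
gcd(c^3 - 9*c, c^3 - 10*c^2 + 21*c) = c^2 - 3*c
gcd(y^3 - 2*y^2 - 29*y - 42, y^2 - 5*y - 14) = y^2 - 5*y - 14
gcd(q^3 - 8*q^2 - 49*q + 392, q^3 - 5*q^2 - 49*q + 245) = q^2 - 49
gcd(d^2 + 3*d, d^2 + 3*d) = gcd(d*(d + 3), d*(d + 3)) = d^2 + 3*d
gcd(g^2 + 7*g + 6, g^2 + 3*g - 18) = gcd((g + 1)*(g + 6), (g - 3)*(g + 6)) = g + 6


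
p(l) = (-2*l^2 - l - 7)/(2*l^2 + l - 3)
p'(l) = (-4*l - 1)*(-2*l^2 - l - 7)/(2*l^2 + l - 3)^2 + (-4*l - 1)/(2*l^2 + l - 3)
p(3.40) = -1.43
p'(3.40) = 0.26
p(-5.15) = -1.22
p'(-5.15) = -0.10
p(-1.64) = -14.53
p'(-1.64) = -101.75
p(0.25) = 2.81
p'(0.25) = 2.90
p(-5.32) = -1.21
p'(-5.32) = -0.09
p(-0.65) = 2.57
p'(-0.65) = -2.03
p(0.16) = 2.59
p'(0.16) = 2.11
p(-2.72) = -2.10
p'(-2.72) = -1.20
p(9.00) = -1.06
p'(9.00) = 0.01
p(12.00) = -1.03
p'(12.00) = 0.01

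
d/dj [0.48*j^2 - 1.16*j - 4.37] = 0.96*j - 1.16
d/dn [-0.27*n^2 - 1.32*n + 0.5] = -0.54*n - 1.32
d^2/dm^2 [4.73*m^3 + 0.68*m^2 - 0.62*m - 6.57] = 28.38*m + 1.36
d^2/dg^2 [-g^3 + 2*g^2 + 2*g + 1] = 4 - 6*g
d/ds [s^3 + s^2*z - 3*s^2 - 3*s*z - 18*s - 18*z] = 3*s^2 + 2*s*z - 6*s - 3*z - 18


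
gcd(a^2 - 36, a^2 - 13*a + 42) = a - 6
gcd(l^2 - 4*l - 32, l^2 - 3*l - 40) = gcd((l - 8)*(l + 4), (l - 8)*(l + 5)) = l - 8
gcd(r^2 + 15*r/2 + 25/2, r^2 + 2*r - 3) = 1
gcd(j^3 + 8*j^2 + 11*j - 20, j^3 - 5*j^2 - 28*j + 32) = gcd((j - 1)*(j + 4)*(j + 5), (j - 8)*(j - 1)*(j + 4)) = j^2 + 3*j - 4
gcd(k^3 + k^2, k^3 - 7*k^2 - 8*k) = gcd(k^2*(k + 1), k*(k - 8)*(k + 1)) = k^2 + k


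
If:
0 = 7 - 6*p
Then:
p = 7/6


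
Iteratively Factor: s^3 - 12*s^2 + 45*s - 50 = (s - 5)*(s^2 - 7*s + 10) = (s - 5)*(s - 2)*(s - 5)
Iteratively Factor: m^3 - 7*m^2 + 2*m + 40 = (m - 5)*(m^2 - 2*m - 8) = (m - 5)*(m - 4)*(m + 2)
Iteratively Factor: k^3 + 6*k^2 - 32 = (k + 4)*(k^2 + 2*k - 8) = (k - 2)*(k + 4)*(k + 4)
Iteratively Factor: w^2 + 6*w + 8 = (w + 4)*(w + 2)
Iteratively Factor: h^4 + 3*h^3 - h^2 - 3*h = (h)*(h^3 + 3*h^2 - h - 3) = h*(h + 3)*(h^2 - 1) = h*(h + 1)*(h + 3)*(h - 1)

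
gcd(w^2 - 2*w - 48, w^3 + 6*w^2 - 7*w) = 1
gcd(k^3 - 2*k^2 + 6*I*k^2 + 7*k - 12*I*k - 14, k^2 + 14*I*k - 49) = k + 7*I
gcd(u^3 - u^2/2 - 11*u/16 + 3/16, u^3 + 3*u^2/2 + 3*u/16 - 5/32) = u - 1/4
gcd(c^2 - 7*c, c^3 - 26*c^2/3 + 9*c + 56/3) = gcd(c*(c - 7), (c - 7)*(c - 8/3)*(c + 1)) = c - 7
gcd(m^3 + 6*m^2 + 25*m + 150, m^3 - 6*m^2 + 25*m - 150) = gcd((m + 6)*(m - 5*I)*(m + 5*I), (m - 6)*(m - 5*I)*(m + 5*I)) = m^2 + 25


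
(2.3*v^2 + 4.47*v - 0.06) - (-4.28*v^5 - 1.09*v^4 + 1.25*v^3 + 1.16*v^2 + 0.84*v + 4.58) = 4.28*v^5 + 1.09*v^4 - 1.25*v^3 + 1.14*v^2 + 3.63*v - 4.64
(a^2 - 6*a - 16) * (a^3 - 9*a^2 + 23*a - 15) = a^5 - 15*a^4 + 61*a^3 - 9*a^2 - 278*a + 240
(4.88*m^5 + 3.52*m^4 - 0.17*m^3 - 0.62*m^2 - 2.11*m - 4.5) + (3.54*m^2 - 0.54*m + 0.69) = 4.88*m^5 + 3.52*m^4 - 0.17*m^3 + 2.92*m^2 - 2.65*m - 3.81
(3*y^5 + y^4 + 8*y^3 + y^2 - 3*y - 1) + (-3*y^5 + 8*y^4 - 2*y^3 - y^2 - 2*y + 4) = 9*y^4 + 6*y^3 - 5*y + 3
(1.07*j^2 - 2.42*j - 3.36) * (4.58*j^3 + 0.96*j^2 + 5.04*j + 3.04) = 4.9006*j^5 - 10.0564*j^4 - 12.3192*j^3 - 12.1696*j^2 - 24.2912*j - 10.2144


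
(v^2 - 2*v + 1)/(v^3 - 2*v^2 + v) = 1/v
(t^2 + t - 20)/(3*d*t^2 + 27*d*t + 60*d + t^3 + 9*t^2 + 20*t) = (t - 4)/(3*d*t + 12*d + t^2 + 4*t)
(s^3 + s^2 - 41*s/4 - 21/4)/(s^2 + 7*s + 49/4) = (2*s^2 - 5*s - 3)/(2*s + 7)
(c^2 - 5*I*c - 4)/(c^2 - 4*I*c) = (c - I)/c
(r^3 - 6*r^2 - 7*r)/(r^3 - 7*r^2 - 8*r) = (r - 7)/(r - 8)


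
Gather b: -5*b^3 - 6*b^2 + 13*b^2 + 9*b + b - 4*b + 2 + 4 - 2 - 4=-5*b^3 + 7*b^2 + 6*b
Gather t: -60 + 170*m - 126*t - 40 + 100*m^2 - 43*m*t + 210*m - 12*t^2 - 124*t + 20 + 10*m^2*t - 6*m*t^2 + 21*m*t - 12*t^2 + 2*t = 100*m^2 + 380*m + t^2*(-6*m - 24) + t*(10*m^2 - 22*m - 248) - 80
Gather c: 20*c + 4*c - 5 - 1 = 24*c - 6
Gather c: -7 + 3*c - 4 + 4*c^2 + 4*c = 4*c^2 + 7*c - 11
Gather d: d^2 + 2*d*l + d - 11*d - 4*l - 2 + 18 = d^2 + d*(2*l - 10) - 4*l + 16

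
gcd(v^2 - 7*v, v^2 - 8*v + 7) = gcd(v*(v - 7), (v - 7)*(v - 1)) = v - 7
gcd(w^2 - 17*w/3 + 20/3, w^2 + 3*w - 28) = w - 4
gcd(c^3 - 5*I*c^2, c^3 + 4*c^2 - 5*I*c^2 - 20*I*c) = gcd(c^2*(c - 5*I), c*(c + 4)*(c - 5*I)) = c^2 - 5*I*c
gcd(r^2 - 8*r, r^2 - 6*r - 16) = r - 8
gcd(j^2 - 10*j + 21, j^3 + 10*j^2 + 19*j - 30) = 1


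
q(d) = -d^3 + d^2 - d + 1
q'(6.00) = -97.00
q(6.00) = -185.00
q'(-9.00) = -262.00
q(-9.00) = 820.00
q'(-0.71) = -3.93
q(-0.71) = 2.57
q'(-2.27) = -21.00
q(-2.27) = 20.12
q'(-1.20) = -7.72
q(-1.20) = 5.37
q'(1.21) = -2.97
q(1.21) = -0.52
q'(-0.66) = -3.63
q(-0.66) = 2.38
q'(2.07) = -9.71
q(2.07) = -5.65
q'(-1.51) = -10.86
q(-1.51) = 8.23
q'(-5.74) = -111.32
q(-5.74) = 228.81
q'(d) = -3*d^2 + 2*d - 1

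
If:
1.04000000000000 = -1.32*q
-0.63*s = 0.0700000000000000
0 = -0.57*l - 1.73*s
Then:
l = 0.34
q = -0.79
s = -0.11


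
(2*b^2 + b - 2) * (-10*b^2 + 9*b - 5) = -20*b^4 + 8*b^3 + 19*b^2 - 23*b + 10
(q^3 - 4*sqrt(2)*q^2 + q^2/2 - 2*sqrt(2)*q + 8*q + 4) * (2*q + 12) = 2*q^4 - 8*sqrt(2)*q^3 + 13*q^3 - 52*sqrt(2)*q^2 + 22*q^2 - 24*sqrt(2)*q + 104*q + 48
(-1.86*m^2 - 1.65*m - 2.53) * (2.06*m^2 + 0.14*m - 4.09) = -3.8316*m^4 - 3.6594*m^3 + 2.1646*m^2 + 6.3943*m + 10.3477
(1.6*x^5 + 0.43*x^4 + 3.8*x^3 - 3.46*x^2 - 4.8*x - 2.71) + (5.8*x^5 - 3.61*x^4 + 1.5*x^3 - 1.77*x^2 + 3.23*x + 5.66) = 7.4*x^5 - 3.18*x^4 + 5.3*x^3 - 5.23*x^2 - 1.57*x + 2.95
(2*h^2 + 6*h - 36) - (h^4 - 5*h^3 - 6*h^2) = -h^4 + 5*h^3 + 8*h^2 + 6*h - 36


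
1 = 1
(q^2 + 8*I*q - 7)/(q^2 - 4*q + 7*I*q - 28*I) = (q + I)/(q - 4)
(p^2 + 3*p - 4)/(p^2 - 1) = (p + 4)/(p + 1)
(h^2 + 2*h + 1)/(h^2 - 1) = (h + 1)/(h - 1)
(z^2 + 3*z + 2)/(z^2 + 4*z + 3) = (z + 2)/(z + 3)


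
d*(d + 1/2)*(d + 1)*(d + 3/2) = d^4 + 3*d^3 + 11*d^2/4 + 3*d/4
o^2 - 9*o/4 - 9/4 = (o - 3)*(o + 3/4)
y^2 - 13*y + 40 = (y - 8)*(y - 5)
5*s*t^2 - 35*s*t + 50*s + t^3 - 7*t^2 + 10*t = (5*s + t)*(t - 5)*(t - 2)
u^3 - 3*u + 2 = (u - 1)^2*(u + 2)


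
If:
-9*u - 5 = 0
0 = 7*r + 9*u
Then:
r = 5/7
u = -5/9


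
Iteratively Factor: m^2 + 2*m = (m)*(m + 2)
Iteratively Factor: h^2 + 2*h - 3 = (h + 3)*(h - 1)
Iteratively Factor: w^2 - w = (w - 1)*(w)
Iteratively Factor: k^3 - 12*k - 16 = (k - 4)*(k^2 + 4*k + 4) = (k - 4)*(k + 2)*(k + 2)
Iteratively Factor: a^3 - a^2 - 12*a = (a + 3)*(a^2 - 4*a) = (a - 4)*(a + 3)*(a)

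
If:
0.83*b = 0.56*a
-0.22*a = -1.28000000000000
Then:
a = 5.82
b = 3.93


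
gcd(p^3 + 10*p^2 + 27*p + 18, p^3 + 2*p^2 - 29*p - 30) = p^2 + 7*p + 6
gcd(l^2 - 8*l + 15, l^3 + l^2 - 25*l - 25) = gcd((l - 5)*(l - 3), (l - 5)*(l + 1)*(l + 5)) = l - 5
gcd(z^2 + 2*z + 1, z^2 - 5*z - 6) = z + 1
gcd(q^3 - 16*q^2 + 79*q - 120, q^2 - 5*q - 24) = q - 8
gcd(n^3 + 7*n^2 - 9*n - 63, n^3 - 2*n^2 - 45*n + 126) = n^2 + 4*n - 21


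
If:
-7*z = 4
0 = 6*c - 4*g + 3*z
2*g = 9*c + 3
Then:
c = -9/14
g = -39/28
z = -4/7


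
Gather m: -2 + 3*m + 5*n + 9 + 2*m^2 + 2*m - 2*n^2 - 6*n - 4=2*m^2 + 5*m - 2*n^2 - n + 3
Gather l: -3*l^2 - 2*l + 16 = -3*l^2 - 2*l + 16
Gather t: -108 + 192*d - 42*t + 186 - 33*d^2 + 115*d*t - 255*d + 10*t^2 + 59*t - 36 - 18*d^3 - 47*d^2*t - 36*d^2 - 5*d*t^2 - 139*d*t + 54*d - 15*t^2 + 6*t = -18*d^3 - 69*d^2 - 9*d + t^2*(-5*d - 5) + t*(-47*d^2 - 24*d + 23) + 42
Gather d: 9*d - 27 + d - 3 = 10*d - 30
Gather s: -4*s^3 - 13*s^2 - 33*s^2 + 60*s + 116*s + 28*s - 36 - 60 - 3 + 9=-4*s^3 - 46*s^2 + 204*s - 90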